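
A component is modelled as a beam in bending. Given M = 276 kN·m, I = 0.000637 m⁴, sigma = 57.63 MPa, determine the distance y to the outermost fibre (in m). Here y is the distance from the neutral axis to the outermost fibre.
Model: a beam in bending, so sigma = (M·y) / I.
Solve for y: y = (sigma·I) / M.
Convert to SI units:
  M = 276 kN·m = 276000 N·m
  sigma = 57.63 MPa = 5.763 × 10⁷ Pa
Substitute:
  y = ((5.763 × 10⁷) × 0.000637) / 276000
  y = 0.133 m
Final answer: y = 0.133 m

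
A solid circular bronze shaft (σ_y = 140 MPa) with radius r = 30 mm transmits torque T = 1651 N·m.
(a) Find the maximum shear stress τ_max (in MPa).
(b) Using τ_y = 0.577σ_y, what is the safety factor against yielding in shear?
(a) For a solid circular shaft, τ_max = T·r/J with J = π·r^4/2, i.e. τ_max = 2·T / (π·r^3). Convert r = 30 mm = 0.03 m.
  τ_max = (2 × 1651) / (π × 0.03^3) = 3.893 × 10⁷ Pa = 38.93 MPa
(b) τ_y = 0.577 × 140 = 80.78 MPa
  SF = τ_y/τ_max = 80.78 / 38.93 = 2.075
Final answer: (a) τ_max = 38.93 MPa, (b) SF = 2.075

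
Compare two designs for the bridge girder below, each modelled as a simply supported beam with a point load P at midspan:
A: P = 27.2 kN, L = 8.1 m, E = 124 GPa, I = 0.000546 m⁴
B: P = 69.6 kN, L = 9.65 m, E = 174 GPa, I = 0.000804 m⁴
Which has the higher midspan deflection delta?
Model: a simply supported beam with a point load P at midspan, so delta = (P·L^3) / (48·E·I) (SI units).
  A: delta = (27200 × 8.1^3) / (48 × (1.24 × 10¹¹) × 0.000546) = 0.004448 m = 4.448 mm
  B: delta = (69600 × 9.65^3) / (48 × (1.74 × 10¹¹) × 0.000804) = 0.009314 m = 9.314 mm
9.314 mm > 4.448 mm, so B is larger.
Final answer: B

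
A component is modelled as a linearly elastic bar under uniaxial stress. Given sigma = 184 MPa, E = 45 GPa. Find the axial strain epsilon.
Model: a linearly elastic bar under uniaxial stress, so epsilon = sigma / E.
Convert to SI units:
  sigma = 184 MPa = 1.84 × 10⁸ Pa
  E = 45 GPa = 4.5 × 10¹⁰ Pa
Substitute:
  epsilon = (1.84 × 10⁸) / (4.5 × 10¹⁰)
  epsilon = 0.004089
Final answer: epsilon = 0.004089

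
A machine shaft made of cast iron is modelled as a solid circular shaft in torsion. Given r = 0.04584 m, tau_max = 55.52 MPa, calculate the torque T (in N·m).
Model: a solid circular shaft in torsion, so tau_max = (2·T) / (π·r^3).
Solve for T: T = (π·tau_max·r^3) / 2.
Convert to SI units:
  tau_max = 55.52 MPa = 5.552 × 10⁷ Pa
Substitute:
  T = (π × (5.552 × 10⁷) × 0.04584^3) / 2
  T = 8400 N·m
Final answer: T = 8400 N·m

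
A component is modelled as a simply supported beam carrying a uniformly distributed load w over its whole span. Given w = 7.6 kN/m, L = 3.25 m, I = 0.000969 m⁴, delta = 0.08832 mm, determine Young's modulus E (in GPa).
Model: a simply supported beam carrying a uniformly distributed load w over its whole span, so delta = (5·w·L^4) / (384·E·I).
Solve for E: E = (5·w·L^4) / (384·delta·I).
Convert to SI units:
  w = 7.6 kN/m = 7600 N/m
  delta = 0.08832 mm = 8.832 × 10⁻⁵ m
Substitute:
  E = (5 × 7600 × 3.25^4) / (384 × (8.832 × 10⁻⁵) × 0.000969)
  E = 1.29 × 10¹¹ Pa
Convert: E = 1.29 × 10¹¹ Pa = 129 GPa
Final answer: E = 129 GPa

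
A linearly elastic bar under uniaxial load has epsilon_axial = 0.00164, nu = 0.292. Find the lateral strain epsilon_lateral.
Model: a linearly elastic bar under uniaxial load, so epsilon_lateral = -nu·epsilon_axial.
Substitute:
  epsilon_lateral = -(0.292 × 0.00164)
  epsilon_lateral = -0.0004789
Final answer: epsilon_lateral = -0.0004789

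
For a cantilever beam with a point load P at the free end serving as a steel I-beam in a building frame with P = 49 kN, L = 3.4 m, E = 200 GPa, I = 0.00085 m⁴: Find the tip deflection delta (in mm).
Model: a cantilever beam with a point load P at the free end, so delta = (P·L^3) / (3·E·I).
Convert to SI units:
  P = 49 kN = 49000 N
  E = 200 GPa = 2 × 10¹¹ Pa
Substitute:
  delta = (49000 × 3.4^3) / (3 × (2 × 10¹¹) × 0.00085)
  delta = 0.003776 m
Convert: delta = 0.003776 m = 3.776 mm
Final answer: delta = 3.776 mm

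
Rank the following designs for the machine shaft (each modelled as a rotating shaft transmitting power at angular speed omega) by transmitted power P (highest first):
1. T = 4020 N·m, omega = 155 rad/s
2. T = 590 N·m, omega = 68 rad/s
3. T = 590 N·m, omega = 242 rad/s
Model: a rotating shaft transmitting power at angular speed omega, so P = T·omega (SI units).
  Case 1: P = 4020 × 155 = 623100 W = 623.1 kW
  Case 2: P = 590 × 68 = 40120 W = 40.12 kW
  Case 3: P = 590 × 242 = 142800 W = 142.8 kW
Ordering: 623.1 kW (case 1) > 142.8 kW (case 3) > 40.12 kW (case 2)
Final answer: 1, 3, 2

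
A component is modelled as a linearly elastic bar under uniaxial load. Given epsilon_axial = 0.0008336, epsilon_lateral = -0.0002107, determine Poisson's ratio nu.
Model: a linearly elastic bar under uniaxial load, so epsilon_lateral = -nu·epsilon_axial.
Solve for nu: nu = -epsilon_lateral / epsilon_axial.
Substitute:
  nu = -(-0.0002107) / 0.0008336
  nu = 0.2528
Final answer: nu = 0.2528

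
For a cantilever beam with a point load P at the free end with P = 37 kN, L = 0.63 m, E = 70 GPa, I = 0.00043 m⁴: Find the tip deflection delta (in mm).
Model: a cantilever beam with a point load P at the free end, so delta = (P·L^3) / (3·E·I).
Convert to SI units:
  P = 37 kN = 37000 N
  E = 70 GPa = 7 × 10¹⁰ Pa
Substitute:
  delta = (37000 × 0.63^3) / (3 × (7 × 10¹⁰) × 0.00043)
  delta = 0.0001025 m
Convert: delta = 0.0001025 m = 0.1025 mm
Final answer: delta = 0.1025 mm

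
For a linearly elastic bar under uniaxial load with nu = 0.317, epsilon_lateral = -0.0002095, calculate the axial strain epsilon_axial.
Model: a linearly elastic bar under uniaxial load, so epsilon_lateral = -nu·epsilon_axial.
Solve for epsilon_axial: epsilon_axial = -epsilon_lateral / nu.
Substitute:
  epsilon_axial = -(-0.0002095) / 0.317
  epsilon_axial = 0.0006609
Final answer: epsilon_axial = 0.0006609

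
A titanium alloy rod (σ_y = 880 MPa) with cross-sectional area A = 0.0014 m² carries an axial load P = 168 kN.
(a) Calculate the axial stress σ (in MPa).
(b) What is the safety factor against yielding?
(a) Axial stress σ = P/A. Convert P = 168 kN = 168000 N.
  σ = 168000 / 0.0014 = 1.2 × 10⁸ Pa = 120 MPa
(b) Safety factor SF = σ_y/σ = 880 / 120 = 7.333
Final answer: (a) σ = 120 MPa, (b) SF = 7.333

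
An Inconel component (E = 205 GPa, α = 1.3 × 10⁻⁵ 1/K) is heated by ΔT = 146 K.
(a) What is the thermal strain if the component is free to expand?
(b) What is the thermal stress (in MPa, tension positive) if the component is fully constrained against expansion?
(a) Free thermal strain ε_th = α·ΔT = (1.3 × 10⁻⁵) × 146 = 0.001898
(b) Fully constrained, the expansion is suppressed, so σ = -E·α·ΔT. Convert E = 205 GPa = 2.05 × 10¹¹ Pa.
  σ = -(2.05 × 10¹¹) × (1.3 × 10⁻⁵) × 146 = -3.891 × 10⁸ Pa = -389.1 MPa (compressive)
Final answer: (a) ε_th = 0.001898, (b) σ = -389.1 MPa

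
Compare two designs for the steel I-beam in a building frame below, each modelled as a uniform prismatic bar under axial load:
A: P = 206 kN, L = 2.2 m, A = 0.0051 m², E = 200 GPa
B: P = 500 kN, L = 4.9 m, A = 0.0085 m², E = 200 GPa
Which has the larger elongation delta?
Model: a uniform prismatic bar under axial load, so delta = (P·L) / (A·E) (SI units).
  A: delta = (206000 × 2.2) / (0.0051 × (2 × 10¹¹)) = 0.0004443 m = 0.4443 mm
  B: delta = (500000 × 4.9) / (0.0085 × (2 × 10¹¹)) = 0.001441 m = 1.441 mm
1.441 mm > 0.4443 mm, so B is larger.
Final answer: B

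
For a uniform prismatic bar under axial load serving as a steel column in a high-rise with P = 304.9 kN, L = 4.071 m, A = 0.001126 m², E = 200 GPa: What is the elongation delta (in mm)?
Model: a uniform prismatic bar under axial load, so delta = (P·L) / (A·E).
Convert to SI units:
  P = 304.9 kN = 304900 N
  E = 200 GPa = 2 × 10¹¹ Pa
Substitute:
  delta = (304900 × 4.071) / (0.001126 × (2 × 10¹¹))
  delta = 0.005512 m
Convert: delta = 0.005512 m = 5.512 mm
Final answer: delta = 5.512 mm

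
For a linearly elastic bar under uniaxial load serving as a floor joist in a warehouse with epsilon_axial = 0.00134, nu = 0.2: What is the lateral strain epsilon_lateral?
Model: a linearly elastic bar under uniaxial load, so epsilon_lateral = -nu·epsilon_axial.
Substitute:
  epsilon_lateral = -(0.2 × 0.00134)
  epsilon_lateral = -0.000268
Final answer: epsilon_lateral = -0.000268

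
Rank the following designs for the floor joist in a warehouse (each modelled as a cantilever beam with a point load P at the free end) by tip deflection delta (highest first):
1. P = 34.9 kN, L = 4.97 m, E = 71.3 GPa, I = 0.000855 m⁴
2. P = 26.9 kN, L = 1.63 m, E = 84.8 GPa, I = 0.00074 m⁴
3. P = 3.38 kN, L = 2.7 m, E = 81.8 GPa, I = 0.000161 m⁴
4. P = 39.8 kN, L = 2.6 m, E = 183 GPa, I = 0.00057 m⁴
Model: a cantilever beam with a point load P at the free end, so delta = (P·L^3) / (3·E·I) (SI units).
  Case 1: delta = (34900 × 4.97^3) / (3 × (7.13 × 10¹⁰) × 0.000855) = 0.02343 m = 23.43 mm
  Case 2: delta = (26900 × 1.63^3) / (3 × (8.48 × 10¹⁰) × 0.00074) = 0.0006188 m = 0.6188 mm
  Case 3: delta = (3380 × 2.7^3) / (3 × (8.18 × 10¹⁰) × 0.000161) = 0.001684 m = 1.684 mm
  Case 4: delta = (39800 × 2.6^3) / (3 × (1.83 × 10¹¹) × 0.00057) = 0.002235 m = 2.235 mm
Ordering: 23.43 mm (case 1) > 2.235 mm (case 4) > 1.684 mm (case 3) > 0.6188 mm (case 2)
Final answer: 1, 4, 3, 2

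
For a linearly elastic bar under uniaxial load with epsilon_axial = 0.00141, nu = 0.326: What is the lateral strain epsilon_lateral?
Model: a linearly elastic bar under uniaxial load, so epsilon_lateral = -nu·epsilon_axial.
Substitute:
  epsilon_lateral = -(0.326 × 0.00141)
  epsilon_lateral = -0.0004597
Final answer: epsilon_lateral = -0.0004597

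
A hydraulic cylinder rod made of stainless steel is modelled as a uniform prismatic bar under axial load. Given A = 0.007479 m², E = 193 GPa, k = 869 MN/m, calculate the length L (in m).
Model: a uniform prismatic bar under axial load, so k = (A·E) / L.
Solve for L: L = (A·E) / k.
Convert to SI units:
  E = 193 GPa = 1.93 × 10¹¹ Pa
  k = 869 MN/m = 8.69 × 10⁸ N/m
Substitute:
  L = (0.007479 × (1.93 × 10¹¹)) / (8.69 × 10⁸)
  L = 1.661 m
Final answer: L = 1.661 m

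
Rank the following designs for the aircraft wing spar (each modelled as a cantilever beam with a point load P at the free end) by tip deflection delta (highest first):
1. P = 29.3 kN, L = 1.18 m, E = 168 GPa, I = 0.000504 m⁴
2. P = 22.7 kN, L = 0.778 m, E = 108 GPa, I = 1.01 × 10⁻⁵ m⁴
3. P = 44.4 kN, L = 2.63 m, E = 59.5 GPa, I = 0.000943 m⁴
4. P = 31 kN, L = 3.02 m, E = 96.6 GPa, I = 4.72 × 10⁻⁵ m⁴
Model: a cantilever beam with a point load P at the free end, so delta = (P·L^3) / (3·E·I) (SI units).
  Case 1: delta = (29300 × 1.18^3) / (3 × (1.68 × 10¹¹) × 0.000504) = 0.0001895 m = 0.1895 mm
  Case 2: delta = (22700 × 0.778^3) / (3 × (1.08 × 10¹¹) × (1.01 × 10⁻⁵)) = 0.003267 m = 3.267 mm
  Case 3: delta = (44400 × 2.63^3) / (3 × (5.95 × 10¹⁰) × 0.000943) = 0.004798 m = 4.798 mm
  Case 4: delta = (31000 × 3.02^3) / (3 × (9.66 × 10¹⁰) × (4.72 × 10⁻⁵)) = 0.06242 m = 62.42 mm
Ordering: 62.42 mm (case 4) > 4.798 mm (case 3) > 3.267 mm (case 2) > 0.1895 mm (case 1)
Final answer: 4, 3, 2, 1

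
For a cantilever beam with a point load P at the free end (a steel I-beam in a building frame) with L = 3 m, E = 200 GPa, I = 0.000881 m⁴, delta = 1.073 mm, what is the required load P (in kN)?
Model: a cantilever beam with a point load P at the free end, so delta = (P·L^3) / (3·E·I).
Solve for P: P = (3·delta·E·I) / L^3.
Convert to SI units:
  E = 200 GPa = 2 × 10¹¹ Pa
  delta = 1.073 mm = 0.001073 m
Substitute:
  P = (3 × 0.001073 × (2 × 10¹¹) × 0.000881) / 3^3
  P = 21010 N
Convert: P = 21010 N = 21.01 kN
Final answer: P = 21.01 kN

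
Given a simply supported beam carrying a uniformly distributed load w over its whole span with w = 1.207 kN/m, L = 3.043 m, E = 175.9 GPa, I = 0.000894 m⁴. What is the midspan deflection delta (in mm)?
Model: a simply supported beam carrying a uniformly distributed load w over its whole span, so delta = (5·w·L^4) / (384·E·I).
Convert to SI units:
  w = 1.207 kN/m = 1207 N/m
  E = 175.9 GPa = 1.759 × 10¹¹ Pa
Substitute:
  delta = (5 × 1207 × 3.043^4) / (384 × (1.759 × 10¹¹) × 0.000894)
  delta = 8.569 × 10⁻⁶ m
Convert: delta = 8.569 × 10⁻⁶ m = 0.008569 mm
Final answer: delta = 0.008569 mm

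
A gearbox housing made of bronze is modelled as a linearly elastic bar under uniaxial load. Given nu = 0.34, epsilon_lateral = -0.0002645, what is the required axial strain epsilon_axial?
Model: a linearly elastic bar under uniaxial load, so epsilon_lateral = -nu·epsilon_axial.
Solve for epsilon_axial: epsilon_axial = -epsilon_lateral / nu.
Substitute:
  epsilon_axial = -(-0.0002645) / 0.34
  epsilon_axial = 0.0007779
Final answer: epsilon_axial = 0.0007779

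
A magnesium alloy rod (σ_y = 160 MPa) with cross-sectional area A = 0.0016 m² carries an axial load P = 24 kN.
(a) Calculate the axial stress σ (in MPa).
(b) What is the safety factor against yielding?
(a) Axial stress σ = P/A. Convert P = 24 kN = 24000 N.
  σ = 24000 / 0.0016 = 1.5 × 10⁷ Pa = 15 MPa
(b) Safety factor SF = σ_y/σ = 160 / 15 = 10.67
Final answer: (a) σ = 15 MPa, (b) SF = 10.67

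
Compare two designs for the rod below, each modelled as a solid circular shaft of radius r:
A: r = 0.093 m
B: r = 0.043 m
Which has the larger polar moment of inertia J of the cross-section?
Model: a solid circular shaft of radius r, so J = (π·r^4) / 2 (SI units).
  A: J = (π × 0.093^4) / 2 = 0.0001175 m⁴
  B: J = (π × 0.043^4) / 2 = 5.37 × 10⁻⁶ m⁴
0.0001175 m⁴ > 5.37 × 10⁻⁶ m⁴, so A is larger.
Final answer: A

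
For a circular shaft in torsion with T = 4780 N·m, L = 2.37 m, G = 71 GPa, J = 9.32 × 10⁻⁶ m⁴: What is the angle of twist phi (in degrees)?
Model: a circular shaft in torsion, so phi = (T·L) / (G·J).
Convert to SI units:
  G = 71 GPa = 7.1 × 10¹⁰ Pa
Substitute:
  phi = (4780 × 2.37) / ((7.1 × 10¹⁰) × (9.32 × 10⁻⁶))
  phi = 0.01712 rad
Convert to degrees: phi = 0.01712 × 180/π = 0.9809°
Final answer: phi = 0.9809°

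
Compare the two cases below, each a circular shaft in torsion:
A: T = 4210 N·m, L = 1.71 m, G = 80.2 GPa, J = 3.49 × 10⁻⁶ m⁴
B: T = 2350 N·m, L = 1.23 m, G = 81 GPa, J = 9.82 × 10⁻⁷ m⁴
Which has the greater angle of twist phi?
Model: a circular shaft in torsion, so phi = (T·L) / (G·J) (SI units).
  A: phi = (4210 × 1.71) / ((8.02 × 10¹⁰) × (3.49 × 10⁻⁶)) = 0.02572 rad = 1.474°
  B: phi = (2350 × 1.23) / ((8.1 × 10¹⁰) × (9.82 × 10⁻⁷)) = 0.03634 rad = 2.082°
2.082° > 1.474°, so B is larger.
Final answer: B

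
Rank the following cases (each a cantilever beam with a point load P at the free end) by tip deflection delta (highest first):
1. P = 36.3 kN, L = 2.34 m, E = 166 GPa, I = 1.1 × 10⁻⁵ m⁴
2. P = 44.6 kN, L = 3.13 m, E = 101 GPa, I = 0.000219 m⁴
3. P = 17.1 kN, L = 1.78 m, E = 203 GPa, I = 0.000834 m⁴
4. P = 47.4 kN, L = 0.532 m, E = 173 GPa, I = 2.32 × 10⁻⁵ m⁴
Model: a cantilever beam with a point load P at the free end, so delta = (P·L^3) / (3·E·I) (SI units).
  Case 1: delta = (36300 × 2.34^3) / (3 × (1.66 × 10¹¹) × (1.1 × 10⁻⁵)) = 0.0849 m = 84.9 mm
  Case 2: delta = (44600 × 3.13^3) / (3 × (1.01 × 10¹¹) × 0.000219) = 0.02061 m = 20.61 mm
  Case 3: delta = (17100 × 1.78^3) / (3 × (2.03 × 10¹¹) × 0.000834) = 0.0001899 m = 0.1899 mm
  Case 4: delta = (47400 × 0.532^3) / (3 × (1.73 × 10¹¹) × (2.32 × 10⁻⁵)) = 0.0005927 m = 0.5927 mm
Ordering: 84.9 mm (case 1) > 20.61 mm (case 2) > 0.5927 mm (case 4) > 0.1899 mm (case 3)
Final answer: 1, 2, 4, 3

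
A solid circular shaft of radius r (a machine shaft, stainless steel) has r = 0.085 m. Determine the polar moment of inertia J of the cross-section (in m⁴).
Model: a solid circular shaft of radius r, so J = (π·r^4) / 2.
Substitute:
  J = (π × 0.085^4) / 2
  J = 8.2 × 10⁻⁵ m⁴
Final answer: J = 8.2 × 10⁻⁵ m⁴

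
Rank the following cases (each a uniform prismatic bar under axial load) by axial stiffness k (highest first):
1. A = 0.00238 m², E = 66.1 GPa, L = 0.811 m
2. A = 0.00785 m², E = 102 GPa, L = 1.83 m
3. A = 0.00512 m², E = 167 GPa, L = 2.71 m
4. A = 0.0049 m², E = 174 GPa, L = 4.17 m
Model: a uniform prismatic bar under axial load, so k = (A·E) / L (SI units).
  Case 1: k = (0.00238 × (6.61 × 10¹⁰)) / 0.811 = 1.94 × 10⁸ N/m = 194 MN/m
  Case 2: k = (0.00785 × (1.02 × 10¹¹)) / 1.83 = 4.375 × 10⁸ N/m = 437.5 MN/m
  Case 3: k = (0.00512 × (1.67 × 10¹¹)) / 2.71 = 3.155 × 10⁸ N/m = 315.5 MN/m
  Case 4: k = (0.0049 × (1.74 × 10¹¹)) / 4.17 = 2.045 × 10⁸ N/m = 204.5 MN/m
Ordering: 437.5 MN/m (case 2) > 315.5 MN/m (case 3) > 204.5 MN/m (case 4) > 194 MN/m (case 1)
Final answer: 2, 3, 4, 1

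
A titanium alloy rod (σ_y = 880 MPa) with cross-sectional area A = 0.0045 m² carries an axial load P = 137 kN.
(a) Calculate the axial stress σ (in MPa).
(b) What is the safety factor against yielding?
(a) Axial stress σ = P/A. Convert P = 137 kN = 137000 N.
  σ = 137000 / 0.0045 = 3.044 × 10⁷ Pa = 30.44 MPa
(b) Safety factor SF = σ_y/σ = 880 / 30.44 = 28.91
Final answer: (a) σ = 30.44 MPa, (b) SF = 28.91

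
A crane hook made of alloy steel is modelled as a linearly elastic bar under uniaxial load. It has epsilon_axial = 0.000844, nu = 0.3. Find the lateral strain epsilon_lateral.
Model: a linearly elastic bar under uniaxial load, so epsilon_lateral = -nu·epsilon_axial.
Substitute:
  epsilon_lateral = -(0.3 × 0.000844)
  epsilon_lateral = -0.0002532
Final answer: epsilon_lateral = -0.0002532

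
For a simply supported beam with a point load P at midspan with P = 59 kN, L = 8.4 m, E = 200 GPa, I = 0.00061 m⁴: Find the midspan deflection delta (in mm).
Model: a simply supported beam with a point load P at midspan, so delta = (P·L^3) / (48·E·I).
Convert to SI units:
  P = 59 kN = 59000 N
  E = 200 GPa = 2 × 10¹¹ Pa
Substitute:
  delta = (59000 × 8.4^3) / (48 × (2 × 10¹¹) × 0.00061)
  delta = 0.005972 m
Convert: delta = 0.005972 m = 5.972 mm
Final answer: delta = 5.972 mm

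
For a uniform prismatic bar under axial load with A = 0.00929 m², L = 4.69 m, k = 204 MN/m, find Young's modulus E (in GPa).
Model: a uniform prismatic bar under axial load, so k = (A·E) / L.
Solve for E: E = (k·L) / A.
Convert to SI units:
  k = 204 MN/m = 2.04 × 10⁸ N/m
Substitute:
  E = ((2.04 × 10⁸) × 4.69) / 0.00929
  E = 1.03 × 10¹¹ Pa
Convert: E = 1.03 × 10¹¹ Pa = 103 GPa
Final answer: E = 103 GPa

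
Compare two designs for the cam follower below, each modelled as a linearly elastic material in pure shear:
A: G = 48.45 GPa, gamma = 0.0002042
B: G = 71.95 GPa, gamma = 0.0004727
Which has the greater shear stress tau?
Model: a linearly elastic material in pure shear, so tau = G·gamma (SI units).
  A: tau = (4.845 × 10¹⁰) × 0.0002042 = 9.893 × 10⁶ Pa = 9.893 MPa
  B: tau = (7.195 × 10¹⁰) × 0.0004727 = 3.401 × 10⁷ Pa = 34.01 MPa
34.01 MPa > 9.893 MPa, so B is larger.
Final answer: B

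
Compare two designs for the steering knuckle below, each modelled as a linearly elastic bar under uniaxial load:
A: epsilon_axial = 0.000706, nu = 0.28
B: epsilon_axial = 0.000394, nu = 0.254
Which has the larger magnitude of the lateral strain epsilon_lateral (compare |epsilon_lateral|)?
Model: a linearly elastic bar under uniaxial load, so epsilon_lateral = -nu·epsilon_axial (SI units).
  A: epsilon_lateral = -(0.28 × 0.000706) = -0.0001977
  B: epsilon_lateral = -(0.254 × 0.000394) = -0.0001001
|epsilon_lateral|: A = 0.0001977, B = 0.0001001, so A is larger in magnitude.
Final answer: A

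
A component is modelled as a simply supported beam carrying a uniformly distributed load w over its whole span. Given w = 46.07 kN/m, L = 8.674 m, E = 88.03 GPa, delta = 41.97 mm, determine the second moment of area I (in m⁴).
Model: a simply supported beam carrying a uniformly distributed load w over its whole span, so delta = (5·w·L^4) / (384·E·I).
Solve for I: I = (5·w·L^4) / (384·delta·E).
Convert to SI units:
  w = 46.07 kN/m = 46070 N/m
  E = 88.03 GPa = 8.803 × 10¹⁰ Pa
  delta = 41.97 mm = 0.04197 m
Substitute:
  I = (5 × 46070 × 8.674^4) / (384 × 0.04197 × (8.803 × 10¹⁰))
  I = 0.0009191 m⁴
Final answer: I = 0.0009191 m⁴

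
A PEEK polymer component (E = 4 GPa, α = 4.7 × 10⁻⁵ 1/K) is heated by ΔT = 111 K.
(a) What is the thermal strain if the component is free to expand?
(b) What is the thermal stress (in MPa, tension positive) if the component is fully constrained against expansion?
(a) Free thermal strain ε_th = α·ΔT = (4.7 × 10⁻⁵) × 111 = 0.005217
(b) Fully constrained, the expansion is suppressed, so σ = -E·α·ΔT. Convert E = 4 GPa = 4 × 10⁹ Pa.
  σ = -(4 × 10⁹) × (4.7 × 10⁻⁵) × 111 = -2.087 × 10⁷ Pa = -20.87 MPa (compressive)
Final answer: (a) ε_th = 0.005217, (b) σ = -20.87 MPa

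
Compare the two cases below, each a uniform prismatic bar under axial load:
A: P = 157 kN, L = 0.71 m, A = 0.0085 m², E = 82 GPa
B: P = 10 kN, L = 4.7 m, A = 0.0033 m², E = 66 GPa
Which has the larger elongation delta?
Model: a uniform prismatic bar under axial load, so delta = (P·L) / (A·E) (SI units).
  A: delta = (157000 × 0.71) / (0.0085 × (8.2 × 10¹⁰)) = 0.0001599 m = 0.1599 mm
  B: delta = (10000 × 4.7) / (0.0033 × (6.6 × 10¹⁰)) = 0.0002158 m = 0.2158 mm
0.2158 mm > 0.1599 mm, so B is larger.
Final answer: B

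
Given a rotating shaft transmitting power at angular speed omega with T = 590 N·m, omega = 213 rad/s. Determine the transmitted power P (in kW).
Model: a rotating shaft transmitting power at angular speed omega, so P = T·omega.
Substitute:
  P = 590 × 213
  P = 125700 W
Convert: P = 125700 W = 125.7 kW
Final answer: P = 125.7 kW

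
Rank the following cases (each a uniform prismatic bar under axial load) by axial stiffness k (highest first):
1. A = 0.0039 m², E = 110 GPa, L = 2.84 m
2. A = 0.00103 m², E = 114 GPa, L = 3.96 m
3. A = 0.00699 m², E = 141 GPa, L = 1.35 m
Model: a uniform prismatic bar under axial load, so k = (A·E) / L (SI units).
  Case 1: k = (0.0039 × (1.1 × 10¹¹)) / 2.84 = 1.511 × 10⁸ N/m = 151.1 MN/m
  Case 2: k = (0.00103 × (1.14 × 10¹¹)) / 3.96 = 2.965 × 10⁷ N/m = 29.65 MN/m
  Case 3: k = (0.00699 × (1.41 × 10¹¹)) / 1.35 = 7.301 × 10⁸ N/m = 730.1 MN/m
Ordering: 730.1 MN/m (case 3) > 151.1 MN/m (case 1) > 29.65 MN/m (case 2)
Final answer: 3, 1, 2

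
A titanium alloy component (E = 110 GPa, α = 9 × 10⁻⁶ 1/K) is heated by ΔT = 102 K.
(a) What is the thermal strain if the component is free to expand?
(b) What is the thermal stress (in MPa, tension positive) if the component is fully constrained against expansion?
(a) Free thermal strain ε_th = α·ΔT = (9 × 10⁻⁶) × 102 = 0.000918
(b) Fully constrained, the expansion is suppressed, so σ = -E·α·ΔT. Convert E = 110 GPa = 1.1 × 10¹¹ Pa.
  σ = -(1.1 × 10¹¹) × (9 × 10⁻⁶) × 102 = -1.01 × 10⁸ Pa = -101 MPa (compressive)
Final answer: (a) ε_th = 0.000918, (b) σ = -101 MPa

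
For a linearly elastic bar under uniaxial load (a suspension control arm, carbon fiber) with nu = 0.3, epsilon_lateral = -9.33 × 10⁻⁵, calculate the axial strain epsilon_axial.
Model: a linearly elastic bar under uniaxial load, so epsilon_lateral = -nu·epsilon_axial.
Solve for epsilon_axial: epsilon_axial = -epsilon_lateral / nu.
Substitute:
  epsilon_axial = -(-9.33 × 10⁻⁵) / 0.3
  epsilon_axial = 0.000311
Final answer: epsilon_axial = 0.000311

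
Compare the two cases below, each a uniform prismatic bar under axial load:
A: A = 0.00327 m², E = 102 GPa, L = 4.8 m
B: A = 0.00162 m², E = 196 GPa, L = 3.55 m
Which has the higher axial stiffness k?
Model: a uniform prismatic bar under axial load, so k = (A·E) / L (SI units).
  A: k = (0.00327 × (1.02 × 10¹¹)) / 4.8 = 6.949 × 10⁷ N/m = 69.49 MN/m
  B: k = (0.00162 × (1.96 × 10¹¹)) / 3.55 = 8.944 × 10⁷ N/m = 89.44 MN/m
89.44 MN/m > 69.49 MN/m, so B is larger.
Final answer: B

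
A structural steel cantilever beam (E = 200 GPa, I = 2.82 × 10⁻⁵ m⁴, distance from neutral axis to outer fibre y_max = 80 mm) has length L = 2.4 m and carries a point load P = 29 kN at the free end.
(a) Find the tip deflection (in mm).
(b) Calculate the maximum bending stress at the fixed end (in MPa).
(a) Tip deflection of a cantilever with an end point load: δ = P·L^3 / (3·E·I). Convert P = 29 kN = 29000 N, E = 200 GPa = 2 × 10¹¹ Pa.
  δ = (29000 × 2.4^3) / (3 × (2 × 10¹¹) × (2.82 × 10⁻⁵)) = 0.02369 m = 23.69 mm
(b) Maximum bending moment at the fixed end: M = P·L = 29000 × 2.4 = 69600 N·m. Convert y_max = 80 mm = 0.08 m.
  σ = M·y_max / I = (69600 × 0.08) / (2.82 × 10⁻⁵) = 1.974 × 10⁸ Pa = 197.4 MPa
Final answer: (a) δ = 23.69 mm, (b) σ = 197.4 MPa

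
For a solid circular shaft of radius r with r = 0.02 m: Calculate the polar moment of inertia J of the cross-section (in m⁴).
Model: a solid circular shaft of radius r, so J = (π·r^4) / 2.
Substitute:
  J = (π × 0.02^4) / 2
  J = 2.513 × 10⁻⁷ m⁴
Final answer: J = 2.513 × 10⁻⁷ m⁴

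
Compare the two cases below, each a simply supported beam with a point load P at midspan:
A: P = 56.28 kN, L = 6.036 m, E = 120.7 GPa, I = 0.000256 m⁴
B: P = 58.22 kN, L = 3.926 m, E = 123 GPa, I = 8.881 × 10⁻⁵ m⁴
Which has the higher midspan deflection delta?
Model: a simply supported beam with a point load P at midspan, so delta = (P·L^3) / (48·E·I) (SI units).
  A: delta = (56280 × 6.036^3) / (48 × (1.207 × 10¹¹) × 0.000256) = 0.008345 m = 8.345 mm
  B: delta = (58220 × 3.926^3) / (48 × (1.23 × 10¹¹) × (8.881 × 10⁻⁵)) = 0.006719 m = 6.719 mm
8.345 mm > 6.719 mm, so A is larger.
Final answer: A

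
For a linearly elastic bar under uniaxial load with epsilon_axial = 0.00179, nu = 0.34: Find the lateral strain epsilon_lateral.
Model: a linearly elastic bar under uniaxial load, so epsilon_lateral = -nu·epsilon_axial.
Substitute:
  epsilon_lateral = -(0.34 × 0.00179)
  epsilon_lateral = -0.0006086
Final answer: epsilon_lateral = -0.0006086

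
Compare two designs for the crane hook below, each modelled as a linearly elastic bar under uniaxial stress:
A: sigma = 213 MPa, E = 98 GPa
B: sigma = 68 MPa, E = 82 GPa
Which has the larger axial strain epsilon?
Model: a linearly elastic bar under uniaxial stress, so epsilon = sigma / E (SI units).
  A: epsilon = (2.13 × 10⁸) / (9.8 × 10¹⁰) = 0.002173
  B: epsilon = (6.8 × 10⁷) / (8.2 × 10¹⁰) = 0.0008293
0.002173 > 0.0008293, so A is larger.
Final answer: A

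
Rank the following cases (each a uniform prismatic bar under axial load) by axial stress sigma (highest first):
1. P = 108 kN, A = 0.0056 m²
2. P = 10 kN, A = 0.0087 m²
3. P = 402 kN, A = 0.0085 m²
Model: a uniform prismatic bar under axial load, so sigma = P / A (SI units).
  Case 1: sigma = 108000 / 0.0056 = 1.929 × 10⁷ Pa = 19.29 MPa
  Case 2: sigma = 10000 / 0.0087 = 1.149 × 10⁶ Pa = 1.149 MPa
  Case 3: sigma = 402000 / 0.0085 = 4.729 × 10⁷ Pa = 47.29 MPa
Ordering: 47.29 MPa (case 3) > 19.29 MPa (case 1) > 1.149 MPa (case 2)
Final answer: 3, 1, 2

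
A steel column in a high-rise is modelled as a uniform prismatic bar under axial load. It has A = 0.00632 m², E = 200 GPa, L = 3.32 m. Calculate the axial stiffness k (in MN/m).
Model: a uniform prismatic bar under axial load, so k = (A·E) / L.
Convert to SI units:
  E = 200 GPa = 2 × 10¹¹ Pa
Substitute:
  k = (0.00632 × (2 × 10¹¹)) / 3.32
  k = 3.807 × 10⁸ N/m
Convert: k = 3.807 × 10⁸ N/m = 380.7 MN/m
Final answer: k = 380.7 MN/m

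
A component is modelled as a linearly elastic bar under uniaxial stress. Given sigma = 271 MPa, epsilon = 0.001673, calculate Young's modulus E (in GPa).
Model: a linearly elastic bar under uniaxial stress, so epsilon = sigma / E.
Solve for E: E = sigma / epsilon.
Convert to SI units:
  sigma = 271 MPa = 2.71 × 10⁸ Pa
Substitute:
  E = (2.71 × 10⁸) / 0.001673
  E = 1.62 × 10¹¹ Pa
Convert: E = 1.62 × 10¹¹ Pa = 162 GPa
Final answer: E = 162 GPa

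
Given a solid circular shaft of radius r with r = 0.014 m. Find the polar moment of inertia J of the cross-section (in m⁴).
Model: a solid circular shaft of radius r, so J = (π·r^4) / 2.
Substitute:
  J = (π × 0.014^4) / 2
  J = 6.034 × 10⁻⁸ m⁴
Final answer: J = 6.034 × 10⁻⁸ m⁴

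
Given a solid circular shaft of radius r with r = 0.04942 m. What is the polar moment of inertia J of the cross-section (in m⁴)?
Model: a solid circular shaft of radius r, so J = (π·r^4) / 2.
Substitute:
  J = (π × 0.04942^4) / 2
  J = 9.37 × 10⁻⁶ m⁴
Final answer: J = 9.37 × 10⁻⁶ m⁴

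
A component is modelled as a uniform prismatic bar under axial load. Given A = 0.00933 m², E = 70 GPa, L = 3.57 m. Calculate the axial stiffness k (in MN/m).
Model: a uniform prismatic bar under axial load, so k = (A·E) / L.
Convert to SI units:
  E = 70 GPa = 7 × 10¹⁰ Pa
Substitute:
  k = (0.00933 × (7 × 10¹⁰)) / 3.57
  k = 1.829 × 10⁸ N/m
Convert: k = 1.829 × 10⁸ N/m = 182.9 MN/m
Final answer: k = 182.9 MN/m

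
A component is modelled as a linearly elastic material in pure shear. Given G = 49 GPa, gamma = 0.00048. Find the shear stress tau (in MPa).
Model: a linearly elastic material in pure shear, so tau = G·gamma.
Convert to SI units:
  G = 49 GPa = 4.9 × 10¹⁰ Pa
Substitute:
  tau = (4.9 × 10¹⁰) × 0.00048
  tau = 2.352 × 10⁷ Pa
Convert: tau = 2.352 × 10⁷ Pa = 23.52 MPa
Final answer: tau = 23.52 MPa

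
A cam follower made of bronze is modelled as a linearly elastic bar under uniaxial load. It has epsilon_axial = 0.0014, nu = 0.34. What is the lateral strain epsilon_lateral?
Model: a linearly elastic bar under uniaxial load, so epsilon_lateral = -nu·epsilon_axial.
Substitute:
  epsilon_lateral = -(0.34 × 0.0014)
  epsilon_lateral = -0.000476
Final answer: epsilon_lateral = -0.000476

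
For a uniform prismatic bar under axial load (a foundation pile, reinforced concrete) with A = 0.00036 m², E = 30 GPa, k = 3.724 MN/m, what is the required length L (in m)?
Model: a uniform prismatic bar under axial load, so k = (A·E) / L.
Solve for L: L = (A·E) / k.
Convert to SI units:
  E = 30 GPa = 3 × 10¹⁰ Pa
  k = 3.724 MN/m = 3.724 × 10⁶ N/m
Substitute:
  L = (0.00036 × (3 × 10¹⁰)) / (3.724 × 10⁶)
  L = 2.9 m
Final answer: L = 2.9 m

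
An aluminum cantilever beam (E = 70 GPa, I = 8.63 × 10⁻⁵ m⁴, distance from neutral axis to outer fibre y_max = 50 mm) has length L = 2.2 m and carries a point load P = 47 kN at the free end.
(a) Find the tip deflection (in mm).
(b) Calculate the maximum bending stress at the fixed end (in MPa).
(a) Tip deflection of a cantilever with an end point load: δ = P·L^3 / (3·E·I). Convert P = 47 kN = 47000 N, E = 70 GPa = 7 × 10¹⁰ Pa.
  δ = (47000 × 2.2^3) / (3 × (7 × 10¹⁰) × (8.63 × 10⁻⁵)) = 0.02761 m = 27.61 mm
(b) Maximum bending moment at the fixed end: M = P·L = 47000 × 2.2 = 103400 N·m. Convert y_max = 50 mm = 0.05 m.
  σ = M·y_max / I = (103400 × 0.05) / (8.63 × 10⁻⁵) = 5.991 × 10⁷ Pa = 59.91 MPa
Final answer: (a) δ = 27.61 mm, (b) σ = 59.91 MPa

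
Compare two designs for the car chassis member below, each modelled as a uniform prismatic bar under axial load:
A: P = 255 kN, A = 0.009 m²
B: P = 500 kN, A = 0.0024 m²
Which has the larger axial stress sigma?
Model: a uniform prismatic bar under axial load, so sigma = P / A (SI units).
  A: sigma = 255000 / 0.009 = 2.833 × 10⁷ Pa = 28.33 MPa
  B: sigma = 500000 / 0.0024 = 2.083 × 10⁸ Pa = 208.3 MPa
208.3 MPa > 28.33 MPa, so B is larger.
Final answer: B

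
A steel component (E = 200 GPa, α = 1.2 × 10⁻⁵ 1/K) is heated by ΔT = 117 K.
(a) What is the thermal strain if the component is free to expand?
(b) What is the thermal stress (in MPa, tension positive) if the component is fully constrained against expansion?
(a) Free thermal strain ε_th = α·ΔT = (1.2 × 10⁻⁵) × 117 = 0.001404
(b) Fully constrained, the expansion is suppressed, so σ = -E·α·ΔT. Convert E = 200 GPa = 2 × 10¹¹ Pa.
  σ = -(2 × 10¹¹) × (1.2 × 10⁻⁵) × 117 = -2.808 × 10⁸ Pa = -280.8 MPa (compressive)
Final answer: (a) ε_th = 0.001404, (b) σ = -280.8 MPa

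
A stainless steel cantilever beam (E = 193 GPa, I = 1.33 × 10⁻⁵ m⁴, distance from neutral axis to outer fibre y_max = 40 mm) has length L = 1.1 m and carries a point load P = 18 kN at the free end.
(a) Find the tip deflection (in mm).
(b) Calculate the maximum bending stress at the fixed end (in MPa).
(a) Tip deflection of a cantilever with an end point load: δ = P·L^3 / (3·E·I). Convert P = 18 kN = 18000 N, E = 193 GPa = 1.93 × 10¹¹ Pa.
  δ = (18000 × 1.1^3) / (3 × (1.93 × 10¹¹) × (1.33 × 10⁻⁵)) = 0.003111 m = 3.111 mm
(b) Maximum bending moment at the fixed end: M = P·L = 18000 × 1.1 = 19800 N·m. Convert y_max = 40 mm = 0.04 m.
  σ = M·y_max / I = (19800 × 0.04) / (1.33 × 10⁻⁵) = 5.955 × 10⁷ Pa = 59.55 MPa
Final answer: (a) δ = 3.111 mm, (b) σ = 59.55 MPa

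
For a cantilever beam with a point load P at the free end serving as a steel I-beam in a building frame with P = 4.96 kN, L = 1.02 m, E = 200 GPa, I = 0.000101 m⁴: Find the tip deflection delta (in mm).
Model: a cantilever beam with a point load P at the free end, so delta = (P·L^3) / (3·E·I).
Convert to SI units:
  P = 4.96 kN = 4960 N
  E = 200 GPa = 2 × 10¹¹ Pa
Substitute:
  delta = (4960 × 1.02^3) / (3 × (2 × 10¹¹) × 0.000101)
  delta = 8.686 × 10⁻⁵ m
Convert: delta = 8.686 × 10⁻⁵ m = 0.08686 mm
Final answer: delta = 0.08686 mm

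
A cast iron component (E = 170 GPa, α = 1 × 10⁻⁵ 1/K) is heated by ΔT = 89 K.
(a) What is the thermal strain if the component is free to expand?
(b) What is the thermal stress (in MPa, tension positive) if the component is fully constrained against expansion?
(a) Free thermal strain ε_th = α·ΔT = (1 × 10⁻⁵) × 89 = 0.00089
(b) Fully constrained, the expansion is suppressed, so σ = -E·α·ΔT. Convert E = 170 GPa = 1.7 × 10¹¹ Pa.
  σ = -(1.7 × 10¹¹) × (1 × 10⁻⁵) × 89 = -1.513 × 10⁸ Pa = -151.3 MPa (compressive)
Final answer: (a) ε_th = 0.00089, (b) σ = -151.3 MPa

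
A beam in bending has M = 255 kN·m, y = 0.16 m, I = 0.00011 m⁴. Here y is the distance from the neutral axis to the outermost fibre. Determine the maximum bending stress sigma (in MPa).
Model: a beam in bending, so sigma = (M·y) / I.
Convert to SI units:
  M = 255 kN·m = 255000 N·m
Substitute:
  sigma = (255000 × 0.16) / 0.00011
  sigma = 3.709 × 10⁸ Pa
Convert: sigma = 3.709 × 10⁸ Pa = 370.9 MPa
Final answer: sigma = 370.9 MPa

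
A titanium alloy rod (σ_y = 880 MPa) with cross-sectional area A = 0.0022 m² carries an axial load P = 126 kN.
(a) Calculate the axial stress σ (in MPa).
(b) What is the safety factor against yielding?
(a) Axial stress σ = P/A. Convert P = 126 kN = 126000 N.
  σ = 126000 / 0.0022 = 5.727 × 10⁷ Pa = 57.27 MPa
(b) Safety factor SF = σ_y/σ = 880 / 57.27 = 15.37
Final answer: (a) σ = 57.27 MPa, (b) SF = 15.37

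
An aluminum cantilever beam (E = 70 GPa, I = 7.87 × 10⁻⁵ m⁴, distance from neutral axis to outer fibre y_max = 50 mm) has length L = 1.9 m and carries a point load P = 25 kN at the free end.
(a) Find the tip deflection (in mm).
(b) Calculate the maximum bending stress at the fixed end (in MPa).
(a) Tip deflection of a cantilever with an end point load: δ = P·L^3 / (3·E·I). Convert P = 25 kN = 25000 N, E = 70 GPa = 7 × 10¹⁰ Pa.
  δ = (25000 × 1.9^3) / (3 × (7 × 10¹⁰) × (7.87 × 10⁻⁵)) = 0.01038 m = 10.38 mm
(b) Maximum bending moment at the fixed end: M = P·L = 25000 × 1.9 = 47500 N·m. Convert y_max = 50 mm = 0.05 m.
  σ = M·y_max / I = (47500 × 0.05) / (7.87 × 10⁻⁵) = 3.018 × 10⁷ Pa = 30.18 MPa
Final answer: (a) δ = 10.38 mm, (b) σ = 30.18 MPa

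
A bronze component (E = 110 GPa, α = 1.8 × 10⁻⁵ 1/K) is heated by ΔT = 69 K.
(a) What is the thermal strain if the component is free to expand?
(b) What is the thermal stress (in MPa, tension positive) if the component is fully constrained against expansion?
(a) Free thermal strain ε_th = α·ΔT = (1.8 × 10⁻⁵) × 69 = 0.001242
(b) Fully constrained, the expansion is suppressed, so σ = -E·α·ΔT. Convert E = 110 GPa = 1.1 × 10¹¹ Pa.
  σ = -(1.1 × 10¹¹) × (1.8 × 10⁻⁵) × 69 = -1.366 × 10⁸ Pa = -136.6 MPa (compressive)
Final answer: (a) ε_th = 0.001242, (b) σ = -136.6 MPa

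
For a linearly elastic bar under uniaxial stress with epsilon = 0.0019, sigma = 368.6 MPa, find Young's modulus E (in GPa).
Model: a linearly elastic bar under uniaxial stress, so sigma = E·epsilon.
Solve for E: E = sigma / epsilon.
Convert to SI units:
  sigma = 368.6 MPa = 3.686 × 10⁸ Pa
Substitute:
  E = (3.686 × 10⁸) / 0.0019
  E = 1.94 × 10¹¹ Pa
Convert: E = 1.94 × 10¹¹ Pa = 194 GPa
Final answer: E = 194 GPa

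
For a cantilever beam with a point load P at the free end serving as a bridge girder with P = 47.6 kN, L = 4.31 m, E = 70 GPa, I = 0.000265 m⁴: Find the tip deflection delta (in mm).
Model: a cantilever beam with a point load P at the free end, so delta = (P·L^3) / (3·E·I).
Convert to SI units:
  P = 47.6 kN = 47600 N
  E = 70 GPa = 7 × 10¹⁰ Pa
Substitute:
  delta = (47600 × 4.31^3) / (3 × (7 × 10¹⁰) × 0.000265)
  delta = 0.06848 m
Convert: delta = 0.06848 m = 68.48 mm
Final answer: delta = 68.48 mm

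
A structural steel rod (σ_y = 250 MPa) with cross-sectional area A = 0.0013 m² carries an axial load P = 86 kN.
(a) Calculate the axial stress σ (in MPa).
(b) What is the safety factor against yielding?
(a) Axial stress σ = P/A. Convert P = 86 kN = 86000 N.
  σ = 86000 / 0.0013 = 6.615 × 10⁷ Pa = 66.15 MPa
(b) Safety factor SF = σ_y/σ = 250 / 66.15 = 3.779
Final answer: (a) σ = 66.15 MPa, (b) SF = 3.779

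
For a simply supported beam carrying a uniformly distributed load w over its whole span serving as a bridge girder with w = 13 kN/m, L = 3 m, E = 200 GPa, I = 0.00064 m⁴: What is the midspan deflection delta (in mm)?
Model: a simply supported beam carrying a uniformly distributed load w over its whole span, so delta = (5·w·L^4) / (384·E·I).
Convert to SI units:
  w = 13 kN/m = 13000 N/m
  E = 200 GPa = 2 × 10¹¹ Pa
Substitute:
  delta = (5 × 13000 × 3^4) / (384 × (2 × 10¹¹) × 0.00064)
  delta = 0.0001071 m
Convert: delta = 0.0001071 m = 0.1071 mm
Final answer: delta = 0.1071 mm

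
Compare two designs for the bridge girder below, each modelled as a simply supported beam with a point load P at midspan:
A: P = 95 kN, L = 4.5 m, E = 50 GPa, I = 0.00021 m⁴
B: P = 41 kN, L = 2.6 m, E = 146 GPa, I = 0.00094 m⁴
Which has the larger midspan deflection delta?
Model: a simply supported beam with a point load P at midspan, so delta = (P·L^3) / (48·E·I) (SI units).
  A: delta = (95000 × 4.5^3) / (48 × (5 × 10¹⁰) × 0.00021) = 0.01718 m = 17.18 mm
  B: delta = (41000 × 2.6^3) / (48 × (1.46 × 10¹¹) × 0.00094) = 0.0001094 m = 0.1094 mm
17.18 mm > 0.1094 mm, so A is larger.
Final answer: A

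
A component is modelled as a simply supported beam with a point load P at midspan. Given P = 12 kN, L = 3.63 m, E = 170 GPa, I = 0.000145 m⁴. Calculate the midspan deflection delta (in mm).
Model: a simply supported beam with a point load P at midspan, so delta = (P·L^3) / (48·E·I).
Convert to SI units:
  P = 12 kN = 12000 N
  E = 170 GPa = 1.7 × 10¹¹ Pa
Substitute:
  delta = (12000 × 3.63^3) / (48 × (1.7 × 10¹¹) × 0.000145)
  delta = 0.0004851 m
Convert: delta = 0.0004851 m = 0.4851 mm
Final answer: delta = 0.4851 mm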